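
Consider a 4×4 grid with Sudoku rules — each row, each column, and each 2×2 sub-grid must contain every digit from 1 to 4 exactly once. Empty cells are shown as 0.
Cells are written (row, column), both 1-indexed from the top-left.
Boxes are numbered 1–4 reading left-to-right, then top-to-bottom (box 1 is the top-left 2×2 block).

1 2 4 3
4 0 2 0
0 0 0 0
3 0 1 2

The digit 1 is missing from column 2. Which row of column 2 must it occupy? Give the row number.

3

Consider where 1 can go in column 2.
(2,2) is out (box 1 already has a 1).
(4,2) is out (row 4 already has a 1).
So the only cell in column 2 that can hold 1 is (3,2).
That is row 3.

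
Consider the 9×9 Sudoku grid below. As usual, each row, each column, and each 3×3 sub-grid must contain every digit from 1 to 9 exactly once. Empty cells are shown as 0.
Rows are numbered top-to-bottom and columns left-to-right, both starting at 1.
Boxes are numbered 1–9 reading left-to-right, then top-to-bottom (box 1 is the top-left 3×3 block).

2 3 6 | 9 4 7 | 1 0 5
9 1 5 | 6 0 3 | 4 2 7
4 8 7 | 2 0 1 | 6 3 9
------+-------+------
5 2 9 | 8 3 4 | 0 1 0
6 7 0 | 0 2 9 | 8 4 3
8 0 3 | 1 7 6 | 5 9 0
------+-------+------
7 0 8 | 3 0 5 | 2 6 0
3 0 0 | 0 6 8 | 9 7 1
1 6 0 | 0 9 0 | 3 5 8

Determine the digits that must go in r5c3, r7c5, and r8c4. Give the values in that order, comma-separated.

For r5c3:
  Row 5 already contains {2, 3, 4, 6, 7, 8, 9}.
  Column 3 already contains {3, 5, 6, 7, 8, 9}.
  Its 3×3 block (box 4) already contains {2, 3, 5, 6, 7, 8, 9}.
  The only value from 1–9 not eliminated is 1, so r5c3 = 1.
For r7c5:
  Row 7 already contains {2, 3, 5, 6, 7, 8}.
  Column 5 already contains {2, 3, 4, 6, 7, 9}.
  Its 3×3 block (box 8) already contains {3, 5, 6, 8, 9}.
  The only value from 1–9 not eliminated is 1, so r7c5 = 1.
For r8c4:
  Row 8 already contains {1, 3, 6, 7, 8, 9}.
  Column 4 already contains {1, 2, 3, 6, 8, 9}.
  Its 3×3 block (box 8) already contains {3, 5, 6, 8, 9}.
  The only value from 1–9 not eliminated is 4, so r8c4 = 4.

1,1,4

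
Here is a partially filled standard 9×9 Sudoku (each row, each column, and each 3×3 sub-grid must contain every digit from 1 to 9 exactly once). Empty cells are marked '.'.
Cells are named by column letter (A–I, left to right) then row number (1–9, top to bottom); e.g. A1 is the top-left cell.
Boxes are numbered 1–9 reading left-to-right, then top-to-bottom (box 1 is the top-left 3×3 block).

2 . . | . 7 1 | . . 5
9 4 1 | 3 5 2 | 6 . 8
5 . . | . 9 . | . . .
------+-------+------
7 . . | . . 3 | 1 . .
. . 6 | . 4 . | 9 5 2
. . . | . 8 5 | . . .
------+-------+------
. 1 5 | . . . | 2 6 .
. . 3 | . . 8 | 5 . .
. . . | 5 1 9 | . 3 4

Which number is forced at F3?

6

Cell F3 itself could take any of {4, 6} by direct elimination.
Consider where 6 can go in column F.
F5 is out (row 5 already has a 6).
F7 is out (row 7 already has a 6).
So the only cell in column F that can hold 6 is F3.
Therefore F3 = 6.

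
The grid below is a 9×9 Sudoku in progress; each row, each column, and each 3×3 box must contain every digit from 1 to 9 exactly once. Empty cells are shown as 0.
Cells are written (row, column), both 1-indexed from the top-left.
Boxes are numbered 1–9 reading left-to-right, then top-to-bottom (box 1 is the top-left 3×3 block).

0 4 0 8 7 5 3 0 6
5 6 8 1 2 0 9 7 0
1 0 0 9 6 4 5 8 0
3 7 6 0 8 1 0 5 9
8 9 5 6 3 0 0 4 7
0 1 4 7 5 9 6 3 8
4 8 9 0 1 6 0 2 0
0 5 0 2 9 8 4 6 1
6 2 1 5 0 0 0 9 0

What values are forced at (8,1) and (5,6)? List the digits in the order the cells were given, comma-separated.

7,2

For (8,1):
  Row 8 already contains {1, 2, 4, 5, 6, 8, 9}.
  Column 1 already contains {1, 3, 4, 5, 6, 8}.
  Its 3×3 block (box 7) already contains {1, 2, 4, 5, 6, 8, 9}.
  The only value from 1–9 not eliminated is 7, so (8,1) = 7.
For (5,6):
  Row 5 already contains {3, 4, 5, 6, 7, 8, 9}.
  Column 6 already contains {1, 4, 5, 6, 8, 9}.
  Its 3×3 block (box 5) already contains {1, 3, 5, 6, 7, 8, 9}.
  The only value from 1–9 not eliminated is 2, so (5,6) = 2.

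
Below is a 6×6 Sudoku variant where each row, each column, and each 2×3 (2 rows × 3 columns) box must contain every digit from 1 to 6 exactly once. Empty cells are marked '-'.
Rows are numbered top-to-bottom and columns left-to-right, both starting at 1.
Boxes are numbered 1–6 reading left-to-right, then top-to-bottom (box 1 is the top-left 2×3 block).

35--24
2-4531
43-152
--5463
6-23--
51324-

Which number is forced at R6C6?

Row 6 already contains {1, 2, 3, 4, 5}.
Column 6 already contains {1, 2, 3, 4}.
Its 2×3 block (box 6) already contains {2, 3, 4}.
The only value from 1–6 not eliminated is 6, so R6C6 = 6.

6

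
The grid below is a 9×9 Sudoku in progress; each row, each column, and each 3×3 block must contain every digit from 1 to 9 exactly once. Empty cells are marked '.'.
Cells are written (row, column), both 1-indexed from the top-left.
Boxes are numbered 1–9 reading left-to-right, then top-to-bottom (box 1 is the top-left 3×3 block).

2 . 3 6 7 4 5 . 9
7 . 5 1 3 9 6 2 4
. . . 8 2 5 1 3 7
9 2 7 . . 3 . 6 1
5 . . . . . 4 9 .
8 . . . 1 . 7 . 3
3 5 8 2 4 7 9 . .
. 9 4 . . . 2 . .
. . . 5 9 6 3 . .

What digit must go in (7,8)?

Row 7 already contains {2, 3, 4, 5, 7, 8, 9}.
Column 8 already contains {2, 3, 6, 9}.
Its 3×3 block (box 9) already contains {2, 3, 9}.
The only value from 1–9 not eliminated is 1, so (7,8) = 1.

1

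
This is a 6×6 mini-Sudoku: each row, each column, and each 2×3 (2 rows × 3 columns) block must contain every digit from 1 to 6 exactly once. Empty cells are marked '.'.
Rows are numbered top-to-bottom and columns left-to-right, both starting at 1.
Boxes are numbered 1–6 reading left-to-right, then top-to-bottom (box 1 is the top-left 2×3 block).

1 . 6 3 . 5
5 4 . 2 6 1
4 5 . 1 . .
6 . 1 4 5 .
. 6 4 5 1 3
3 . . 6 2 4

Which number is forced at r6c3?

5

Row 6 already contains {2, 3, 4, 6}.
Column 3 already contains {1, 4, 6}.
Its 2×3 block (box 5) already contains {3, 4, 6}.
The only value from 1–6 not eliminated is 5, so r6c3 = 5.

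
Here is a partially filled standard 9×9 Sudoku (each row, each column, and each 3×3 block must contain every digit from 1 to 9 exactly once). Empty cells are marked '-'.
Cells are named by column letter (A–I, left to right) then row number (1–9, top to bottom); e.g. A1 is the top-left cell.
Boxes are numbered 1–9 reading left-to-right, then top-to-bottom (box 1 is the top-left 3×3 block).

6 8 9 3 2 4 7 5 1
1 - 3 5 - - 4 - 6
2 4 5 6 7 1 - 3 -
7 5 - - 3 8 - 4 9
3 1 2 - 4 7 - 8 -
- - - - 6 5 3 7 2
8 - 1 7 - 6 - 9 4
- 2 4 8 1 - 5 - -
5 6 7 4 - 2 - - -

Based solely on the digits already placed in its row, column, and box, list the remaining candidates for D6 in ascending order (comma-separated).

Row 6 already contains {2, 3, 5, 6, 7}.
Column D already contains {3, 4, 5, 6, 7, 8}.
Its 3×3 block (box 5) already contains {3, 4, 5, 6, 7, 8}.
Removing those from 1–9 leaves {1, 9} as the candidates for D6.

1,9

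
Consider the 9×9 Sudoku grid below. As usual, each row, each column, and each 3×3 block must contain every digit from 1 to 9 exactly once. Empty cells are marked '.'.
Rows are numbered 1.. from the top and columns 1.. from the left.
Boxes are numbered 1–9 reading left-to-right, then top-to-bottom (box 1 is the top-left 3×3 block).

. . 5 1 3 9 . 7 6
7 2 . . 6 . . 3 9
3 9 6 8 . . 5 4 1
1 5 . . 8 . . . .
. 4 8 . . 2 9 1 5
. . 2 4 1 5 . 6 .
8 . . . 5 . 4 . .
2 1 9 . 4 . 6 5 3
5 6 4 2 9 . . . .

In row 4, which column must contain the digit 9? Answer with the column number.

4

Consider where 9 can go in row 4.
row 4, column 3 is out (column 3 already has a 9).
row 4, column 6 is out (column 6 already has a 9).
row 4, column 7 is out (column 7 already has a 9).
row 4, column 8 is out (box 6 already has a 9).
row 4, column 9 is out (column 9 already has a 9).
So the only cell in row 4 that can hold 9 is row 4, column 4.
That is column 4.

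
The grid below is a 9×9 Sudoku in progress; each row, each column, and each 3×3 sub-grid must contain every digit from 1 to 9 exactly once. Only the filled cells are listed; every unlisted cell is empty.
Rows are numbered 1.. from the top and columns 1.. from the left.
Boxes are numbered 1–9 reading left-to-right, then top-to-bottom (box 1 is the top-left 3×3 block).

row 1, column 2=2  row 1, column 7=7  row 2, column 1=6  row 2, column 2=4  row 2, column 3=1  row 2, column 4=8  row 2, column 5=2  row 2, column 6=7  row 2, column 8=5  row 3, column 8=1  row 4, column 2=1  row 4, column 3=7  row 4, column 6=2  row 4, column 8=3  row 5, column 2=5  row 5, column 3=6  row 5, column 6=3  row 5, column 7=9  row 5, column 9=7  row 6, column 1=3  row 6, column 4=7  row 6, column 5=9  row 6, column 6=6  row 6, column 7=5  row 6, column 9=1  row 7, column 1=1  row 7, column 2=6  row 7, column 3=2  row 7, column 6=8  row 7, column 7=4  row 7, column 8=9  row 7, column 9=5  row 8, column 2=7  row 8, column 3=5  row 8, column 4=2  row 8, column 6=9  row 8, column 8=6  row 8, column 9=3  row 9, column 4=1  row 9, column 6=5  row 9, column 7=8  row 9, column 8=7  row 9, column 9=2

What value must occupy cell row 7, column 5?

7

Cell row 7, column 5 itself could take any of {3, 7} by direct elimination.
Consider where 7 can go in box 8.
row 7, column 4 is out (column 4 already has a 7).
row 8, column 5 is out (row 8 already has a 7).
row 9, column 5 is out (row 9 already has a 7).
So the only cell in box 8 that can hold 7 is row 7, column 5.
Therefore row 7, column 5 = 7.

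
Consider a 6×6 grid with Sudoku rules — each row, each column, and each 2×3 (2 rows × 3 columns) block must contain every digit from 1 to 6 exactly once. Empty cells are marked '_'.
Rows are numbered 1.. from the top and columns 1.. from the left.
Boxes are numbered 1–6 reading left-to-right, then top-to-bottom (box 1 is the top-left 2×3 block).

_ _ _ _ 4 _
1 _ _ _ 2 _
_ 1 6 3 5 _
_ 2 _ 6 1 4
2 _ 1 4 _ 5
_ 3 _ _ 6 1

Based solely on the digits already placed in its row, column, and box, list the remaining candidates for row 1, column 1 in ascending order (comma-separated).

Row 1 already contains {4}.
Column 1 already contains {1, 2}.
Its 2×3 block (box 1) already contains {1}.
Removing those from 1–6 leaves {3, 5, 6} as the candidates for row 1, column 1.

3,5,6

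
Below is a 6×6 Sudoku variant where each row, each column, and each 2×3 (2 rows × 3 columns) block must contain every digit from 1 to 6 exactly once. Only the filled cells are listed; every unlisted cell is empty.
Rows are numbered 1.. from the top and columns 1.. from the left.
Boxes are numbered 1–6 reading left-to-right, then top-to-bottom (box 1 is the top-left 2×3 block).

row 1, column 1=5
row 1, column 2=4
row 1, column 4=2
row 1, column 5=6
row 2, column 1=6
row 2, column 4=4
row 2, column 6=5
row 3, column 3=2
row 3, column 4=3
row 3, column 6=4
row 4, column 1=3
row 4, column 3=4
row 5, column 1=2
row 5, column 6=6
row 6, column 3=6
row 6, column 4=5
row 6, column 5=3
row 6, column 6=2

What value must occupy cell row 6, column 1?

Cell row 6, column 1 itself could take any of {1, 4} by direct elimination.
Consider where 4 can go in box 5.
row 5, column 2 is out (column 2 already has a 4).
row 5, column 3 is out (column 3 already has a 4).
row 6, column 2 is out (column 2 already has a 4).
So the only cell in box 5 that can hold 4 is row 6, column 1.
Therefore row 6, column 1 = 4.

4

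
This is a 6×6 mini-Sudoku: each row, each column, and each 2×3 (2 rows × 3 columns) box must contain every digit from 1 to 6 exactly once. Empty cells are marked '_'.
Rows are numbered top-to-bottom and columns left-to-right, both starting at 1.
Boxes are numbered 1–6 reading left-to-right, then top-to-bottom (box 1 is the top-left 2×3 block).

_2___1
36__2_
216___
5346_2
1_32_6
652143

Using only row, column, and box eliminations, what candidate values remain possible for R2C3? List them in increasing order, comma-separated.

1,5

Row 2 already contains {2, 3, 6}.
Column 3 already contains {2, 3, 4, 6}.
Its 2×3 block (box 1) already contains {2, 3, 6}.
Removing those from 1–6 leaves {1, 5} as the candidates for R2C3.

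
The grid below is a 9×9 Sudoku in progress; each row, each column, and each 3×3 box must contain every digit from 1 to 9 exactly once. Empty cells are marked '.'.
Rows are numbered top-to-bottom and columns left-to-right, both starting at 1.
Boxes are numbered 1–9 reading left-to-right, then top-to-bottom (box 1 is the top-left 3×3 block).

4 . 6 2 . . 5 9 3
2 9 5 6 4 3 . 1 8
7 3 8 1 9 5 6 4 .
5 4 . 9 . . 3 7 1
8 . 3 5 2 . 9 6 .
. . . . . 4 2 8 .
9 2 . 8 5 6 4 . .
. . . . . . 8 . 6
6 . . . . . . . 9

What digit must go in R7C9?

7

Row 7 already contains {2, 4, 5, 6, 8, 9}.
Column 9 already contains {1, 3, 6, 8, 9}.
Its 3×3 block (box 9) already contains {4, 6, 8, 9}.
The only value from 1–9 not eliminated is 7, so R7C9 = 7.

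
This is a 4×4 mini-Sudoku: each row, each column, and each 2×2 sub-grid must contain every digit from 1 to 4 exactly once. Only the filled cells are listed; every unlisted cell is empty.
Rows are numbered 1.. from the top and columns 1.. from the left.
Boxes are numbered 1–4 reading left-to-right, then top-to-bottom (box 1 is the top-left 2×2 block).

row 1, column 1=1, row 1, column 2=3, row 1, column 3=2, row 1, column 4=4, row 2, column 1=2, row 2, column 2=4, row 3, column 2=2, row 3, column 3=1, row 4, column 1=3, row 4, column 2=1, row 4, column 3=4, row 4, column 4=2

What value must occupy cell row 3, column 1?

4

Row 3 already contains {1, 2}.
Column 1 already contains {1, 2, 3}.
Its 2×2 block (box 3) already contains {1, 2, 3}.
The only value from 1–4 not eliminated is 4, so row 3, column 1 = 4.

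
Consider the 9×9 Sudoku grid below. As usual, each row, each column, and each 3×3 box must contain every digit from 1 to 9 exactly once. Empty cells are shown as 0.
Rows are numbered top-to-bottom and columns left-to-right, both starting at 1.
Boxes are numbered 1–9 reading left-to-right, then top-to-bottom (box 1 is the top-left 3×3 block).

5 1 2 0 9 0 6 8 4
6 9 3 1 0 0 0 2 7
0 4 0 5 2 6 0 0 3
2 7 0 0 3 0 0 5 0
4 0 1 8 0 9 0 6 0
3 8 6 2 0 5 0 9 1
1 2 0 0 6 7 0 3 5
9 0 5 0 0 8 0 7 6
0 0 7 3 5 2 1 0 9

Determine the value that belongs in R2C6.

Row 2 already contains {1, 2, 3, 6, 7, 9}.
Column 6 already contains {2, 5, 6, 7, 8, 9}.
Its 3×3 block (box 2) already contains {1, 2, 5, 6, 9}.
The only value from 1–9 not eliminated is 4, so R2C6 = 4.

4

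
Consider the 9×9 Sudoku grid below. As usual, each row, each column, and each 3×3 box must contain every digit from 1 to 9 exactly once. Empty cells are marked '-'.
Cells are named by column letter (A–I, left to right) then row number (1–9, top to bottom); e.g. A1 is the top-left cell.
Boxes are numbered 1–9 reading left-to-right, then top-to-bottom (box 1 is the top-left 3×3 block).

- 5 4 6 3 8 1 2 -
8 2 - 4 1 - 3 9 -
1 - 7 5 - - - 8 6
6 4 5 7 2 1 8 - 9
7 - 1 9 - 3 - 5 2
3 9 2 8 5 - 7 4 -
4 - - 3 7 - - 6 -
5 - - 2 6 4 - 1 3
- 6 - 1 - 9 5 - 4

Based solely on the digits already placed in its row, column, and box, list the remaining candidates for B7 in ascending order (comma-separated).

1,8

Row 7 already contains {3, 4, 6, 7}.
Column B already contains {2, 4, 5, 6, 9}.
Its 3×3 block (box 7) already contains {4, 5, 6}.
Removing those from 1–9 leaves {1, 8} as the candidates for B7.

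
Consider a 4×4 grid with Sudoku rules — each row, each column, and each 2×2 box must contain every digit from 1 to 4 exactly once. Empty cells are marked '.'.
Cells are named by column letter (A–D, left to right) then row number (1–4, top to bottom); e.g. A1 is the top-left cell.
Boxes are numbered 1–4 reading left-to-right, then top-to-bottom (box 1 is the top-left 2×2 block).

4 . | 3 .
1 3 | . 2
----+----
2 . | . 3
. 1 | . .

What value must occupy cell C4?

2

Cell C4 itself could take any of {2, 4} by direct elimination.
Consider where 2 can go in box 4.
C3 is out (row 3 already has a 2).
D4 is out (column D already has a 2).
So the only cell in box 4 that can hold 2 is C4.
Therefore C4 = 2.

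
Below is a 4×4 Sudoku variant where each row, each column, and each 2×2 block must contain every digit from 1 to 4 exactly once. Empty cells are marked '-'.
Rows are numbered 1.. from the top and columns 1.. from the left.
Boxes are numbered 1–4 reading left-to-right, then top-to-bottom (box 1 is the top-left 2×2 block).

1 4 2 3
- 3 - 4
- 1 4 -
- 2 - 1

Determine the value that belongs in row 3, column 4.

2

Row 3 already contains {1, 4}.
Column 4 already contains {1, 3, 4}.
Its 2×2 block (box 4) already contains {1, 4}.
The only value from 1–4 not eliminated is 2, so row 3, column 4 = 2.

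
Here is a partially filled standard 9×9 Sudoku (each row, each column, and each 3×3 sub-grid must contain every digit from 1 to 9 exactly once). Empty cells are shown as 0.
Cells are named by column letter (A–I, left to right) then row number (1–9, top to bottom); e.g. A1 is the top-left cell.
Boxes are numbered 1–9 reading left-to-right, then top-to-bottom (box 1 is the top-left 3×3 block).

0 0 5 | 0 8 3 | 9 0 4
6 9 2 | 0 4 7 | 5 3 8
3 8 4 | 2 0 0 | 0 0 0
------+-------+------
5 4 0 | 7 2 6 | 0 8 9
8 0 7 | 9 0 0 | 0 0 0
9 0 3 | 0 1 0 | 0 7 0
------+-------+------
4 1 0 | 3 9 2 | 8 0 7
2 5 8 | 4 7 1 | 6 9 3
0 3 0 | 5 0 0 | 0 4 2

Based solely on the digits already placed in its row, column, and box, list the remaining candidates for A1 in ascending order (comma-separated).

1,7

Row 1 already contains {3, 4, 5, 8, 9}.
Column A already contains {2, 3, 4, 5, 6, 8, 9}.
Its 3×3 block (box 1) already contains {2, 3, 4, 5, 6, 8, 9}.
Removing those from 1–9 leaves {1, 7} as the candidates for A1.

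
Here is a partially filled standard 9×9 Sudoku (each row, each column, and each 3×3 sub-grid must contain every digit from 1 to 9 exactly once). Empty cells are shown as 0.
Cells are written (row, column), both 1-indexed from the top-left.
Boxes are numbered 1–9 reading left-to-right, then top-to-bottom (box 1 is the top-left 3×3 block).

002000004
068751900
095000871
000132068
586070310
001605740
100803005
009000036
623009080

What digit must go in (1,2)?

1

Cell (1,2) itself could take any of {1, 3, 7} by direct elimination.
Consider where 1 can go in box 1.
(1,1) is out (column 1 already has a 1).
(2,1) is out (row 2 already has a 1).
(3,1) is out (row 3 already has a 1).
So the only cell in box 1 that can hold 1 is (1,2).
Therefore (1,2) = 1.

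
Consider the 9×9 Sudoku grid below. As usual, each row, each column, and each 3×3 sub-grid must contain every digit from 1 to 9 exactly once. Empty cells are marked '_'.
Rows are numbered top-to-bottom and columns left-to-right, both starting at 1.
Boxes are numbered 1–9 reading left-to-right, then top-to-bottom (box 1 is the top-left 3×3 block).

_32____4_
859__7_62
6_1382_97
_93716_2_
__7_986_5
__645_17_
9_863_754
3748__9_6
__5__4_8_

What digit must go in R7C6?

1

Row 7 already contains {3, 4, 5, 6, 7, 8, 9}.
Column 6 already contains {2, 4, 6, 7, 8}.
Its 3×3 block (box 8) already contains {3, 4, 6, 8}.
The only value from 1–9 not eliminated is 1, so R7C6 = 1.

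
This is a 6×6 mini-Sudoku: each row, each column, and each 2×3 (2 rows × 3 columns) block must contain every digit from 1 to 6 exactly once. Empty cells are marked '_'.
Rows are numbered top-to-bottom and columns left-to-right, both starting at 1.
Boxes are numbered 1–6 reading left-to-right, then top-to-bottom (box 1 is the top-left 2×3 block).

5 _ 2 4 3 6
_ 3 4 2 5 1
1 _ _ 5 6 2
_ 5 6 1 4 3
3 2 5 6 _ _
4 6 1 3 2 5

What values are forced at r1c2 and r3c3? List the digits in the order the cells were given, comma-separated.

1,3

For r1c2:
  Row 1 already contains {2, 3, 4, 5, 6}.
  Column 2 already contains {2, 3, 5, 6}.
  Its 2×3 block (box 1) already contains {2, 3, 4, 5}.
  The only value from 1–6 not eliminated is 1, so r1c2 = 1.
For r3c3:
  Row 3 already contains {1, 2, 5, 6}.
  Column 3 already contains {1, 2, 4, 5, 6}.
  Its 2×3 block (box 3) already contains {1, 5, 6}.
  The only value from 1–6 not eliminated is 3, so r3c3 = 3.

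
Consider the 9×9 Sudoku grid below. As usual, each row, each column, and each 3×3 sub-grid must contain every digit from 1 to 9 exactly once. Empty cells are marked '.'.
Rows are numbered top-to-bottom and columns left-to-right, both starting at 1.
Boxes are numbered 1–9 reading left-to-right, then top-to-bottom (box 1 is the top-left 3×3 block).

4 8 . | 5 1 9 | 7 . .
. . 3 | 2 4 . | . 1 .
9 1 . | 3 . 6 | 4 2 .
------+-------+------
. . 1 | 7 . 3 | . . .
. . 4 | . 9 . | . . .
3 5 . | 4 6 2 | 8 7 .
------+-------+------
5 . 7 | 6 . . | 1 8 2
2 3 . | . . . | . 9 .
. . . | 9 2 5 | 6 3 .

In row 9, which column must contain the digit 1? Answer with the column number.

1

Consider where 1 can go in row 9.
r9c2 is out (column 2 already has a 1).
r9c3 is out (column 3 already has a 1).
r9c9 is out (box 9 already has a 1).
So the only cell in row 9 that can hold 1 is r9c1.
That is column 1.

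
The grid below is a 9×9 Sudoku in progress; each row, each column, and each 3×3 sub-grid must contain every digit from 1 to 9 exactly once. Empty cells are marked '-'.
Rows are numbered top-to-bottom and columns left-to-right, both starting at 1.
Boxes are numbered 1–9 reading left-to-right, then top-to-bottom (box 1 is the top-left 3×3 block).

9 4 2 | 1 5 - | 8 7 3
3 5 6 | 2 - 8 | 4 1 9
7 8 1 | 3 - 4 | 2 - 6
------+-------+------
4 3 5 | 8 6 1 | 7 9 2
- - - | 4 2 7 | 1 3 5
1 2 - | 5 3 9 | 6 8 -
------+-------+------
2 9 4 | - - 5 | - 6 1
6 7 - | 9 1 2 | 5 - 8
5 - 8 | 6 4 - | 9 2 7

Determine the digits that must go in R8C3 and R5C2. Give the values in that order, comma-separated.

3,6

For R8C3:
  Row 8 already contains {1, 2, 5, 6, 7, 8, 9}.
  Column 3 already contains {1, 2, 4, 5, 6, 8}.
  Its 3×3 block (box 7) already contains {2, 4, 5, 6, 7, 8, 9}.
  The only value from 1–9 not eliminated is 3, so R8C3 = 3.
For R5C2:
  Row 5 already contains {1, 2, 3, 4, 5, 7}.
  Column 2 already contains {2, 3, 4, 5, 7, 8, 9}.
  Its 3×3 block (box 4) already contains {1, 2, 3, 4, 5}.
  The only value from 1–9 not eliminated is 6, so R5C2 = 6.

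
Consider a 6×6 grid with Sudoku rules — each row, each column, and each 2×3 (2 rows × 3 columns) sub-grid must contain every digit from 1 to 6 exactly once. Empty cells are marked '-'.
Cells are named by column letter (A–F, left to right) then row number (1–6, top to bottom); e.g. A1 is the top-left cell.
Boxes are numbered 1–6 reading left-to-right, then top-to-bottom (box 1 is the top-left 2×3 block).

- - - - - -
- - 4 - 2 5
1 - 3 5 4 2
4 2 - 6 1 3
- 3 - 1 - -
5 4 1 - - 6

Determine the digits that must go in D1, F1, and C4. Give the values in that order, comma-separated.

For D1:
  Consider where 4 can go in column D.
  D2 is out (row 2 already has a 4).
  D6 is out (row 6 already has a 4).
  So the only cell in column D that can hold 4 is D1.
  So D1 = 4.
For F1:
  Consider where 1 can go in column F.
  F5 is out (row 5 already has a 1).
  So the only cell in column F that can hold 1 is F1.
  So F1 = 1.
For C4:
  Row 4 already contains {1, 2, 3, 4, 6}.
  Column C already contains {1, 3, 4}.
  Its 2×3 block (box 3) already contains {1, 2, 3, 4}.
  The only value from 1–6 not eliminated is 5, so C4 = 5.

4,1,5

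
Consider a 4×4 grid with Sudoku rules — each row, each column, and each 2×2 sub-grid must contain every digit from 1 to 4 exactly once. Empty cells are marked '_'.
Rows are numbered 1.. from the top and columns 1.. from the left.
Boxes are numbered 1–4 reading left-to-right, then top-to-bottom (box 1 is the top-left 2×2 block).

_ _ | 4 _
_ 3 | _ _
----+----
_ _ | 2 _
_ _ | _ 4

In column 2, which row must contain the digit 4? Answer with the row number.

3

Consider where 4 can go in column 2.
row 1, column 2 is out (row 1 already has a 4).
row 4, column 2 is out (row 4 already has a 4).
So the only cell in column 2 that can hold 4 is row 3, column 2.
That is row 3.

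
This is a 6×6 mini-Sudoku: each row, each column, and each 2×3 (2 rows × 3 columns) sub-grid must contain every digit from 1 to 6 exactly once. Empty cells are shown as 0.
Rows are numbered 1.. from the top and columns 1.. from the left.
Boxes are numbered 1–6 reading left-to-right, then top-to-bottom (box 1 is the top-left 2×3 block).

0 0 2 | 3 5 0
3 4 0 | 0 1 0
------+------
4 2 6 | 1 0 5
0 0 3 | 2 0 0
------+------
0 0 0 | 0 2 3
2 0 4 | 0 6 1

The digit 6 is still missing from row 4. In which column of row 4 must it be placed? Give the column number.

6

Consider where 6 can go in row 4.
row 4, column 1 is out (box 3 already has a 6).
row 4, column 2 is out (box 3 already has a 6).
row 4, column 5 is out (column 5 already has a 6).
So the only cell in row 4 that can hold 6 is row 4, column 6.
That is column 6.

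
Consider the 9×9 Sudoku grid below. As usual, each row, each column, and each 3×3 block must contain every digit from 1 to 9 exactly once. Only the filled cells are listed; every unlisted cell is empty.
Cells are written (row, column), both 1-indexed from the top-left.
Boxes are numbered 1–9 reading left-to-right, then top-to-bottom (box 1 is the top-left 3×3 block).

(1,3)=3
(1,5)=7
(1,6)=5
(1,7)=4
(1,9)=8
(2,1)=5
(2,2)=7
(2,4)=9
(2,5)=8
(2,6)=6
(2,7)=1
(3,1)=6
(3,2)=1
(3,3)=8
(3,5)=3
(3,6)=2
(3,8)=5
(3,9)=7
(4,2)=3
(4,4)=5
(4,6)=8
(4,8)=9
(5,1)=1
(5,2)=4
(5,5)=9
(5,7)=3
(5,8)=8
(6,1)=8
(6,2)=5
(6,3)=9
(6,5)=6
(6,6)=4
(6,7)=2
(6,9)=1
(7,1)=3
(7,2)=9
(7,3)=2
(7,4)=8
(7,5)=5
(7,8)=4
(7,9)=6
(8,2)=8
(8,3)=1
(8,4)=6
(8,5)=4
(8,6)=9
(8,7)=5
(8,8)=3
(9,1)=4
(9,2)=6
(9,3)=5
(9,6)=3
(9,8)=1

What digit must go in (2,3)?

Row 2 already contains {1, 5, 6, 7, 8, 9}.
Column 3 already contains {1, 2, 3, 5, 8, 9}.
Its 3×3 block (box 1) already contains {1, 3, 5, 6, 7, 8}.
The only value from 1–9 not eliminated is 4, so (2,3) = 4.

4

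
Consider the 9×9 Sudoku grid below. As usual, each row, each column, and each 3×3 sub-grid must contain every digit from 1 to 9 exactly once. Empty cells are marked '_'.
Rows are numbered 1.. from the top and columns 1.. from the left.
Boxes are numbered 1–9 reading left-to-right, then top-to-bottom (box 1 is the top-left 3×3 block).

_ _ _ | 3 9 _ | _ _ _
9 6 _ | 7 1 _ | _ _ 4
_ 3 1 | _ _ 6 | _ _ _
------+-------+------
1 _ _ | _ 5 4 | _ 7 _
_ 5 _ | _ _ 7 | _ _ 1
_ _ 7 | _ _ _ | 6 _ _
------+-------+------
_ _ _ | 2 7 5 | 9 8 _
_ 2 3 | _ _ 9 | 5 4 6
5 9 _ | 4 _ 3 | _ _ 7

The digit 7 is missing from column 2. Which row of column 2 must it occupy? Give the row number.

1

Consider where 7 can go in column 2.
row 4, column 2 is out (row 4 already has a 7).
row 6, column 2 is out (row 6 already has a 7).
row 7, column 2 is out (row 7 already has a 7).
So the only cell in column 2 that can hold 7 is row 1, column 2.
That is row 1.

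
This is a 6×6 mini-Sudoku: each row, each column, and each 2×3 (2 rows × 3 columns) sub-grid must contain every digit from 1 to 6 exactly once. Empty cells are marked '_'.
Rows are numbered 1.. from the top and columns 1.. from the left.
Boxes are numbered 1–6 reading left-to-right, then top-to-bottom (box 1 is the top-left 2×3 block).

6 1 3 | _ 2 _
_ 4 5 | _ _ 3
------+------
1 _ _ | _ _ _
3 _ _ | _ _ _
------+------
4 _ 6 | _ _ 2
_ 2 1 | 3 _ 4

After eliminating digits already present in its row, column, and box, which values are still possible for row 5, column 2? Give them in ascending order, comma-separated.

3,5

Row 5 already contains {2, 4, 6}.
Column 2 already contains {1, 2, 4}.
Its 2×3 block (box 5) already contains {1, 2, 4, 6}.
Removing those from 1–6 leaves {3, 5} as the candidates for row 5, column 2.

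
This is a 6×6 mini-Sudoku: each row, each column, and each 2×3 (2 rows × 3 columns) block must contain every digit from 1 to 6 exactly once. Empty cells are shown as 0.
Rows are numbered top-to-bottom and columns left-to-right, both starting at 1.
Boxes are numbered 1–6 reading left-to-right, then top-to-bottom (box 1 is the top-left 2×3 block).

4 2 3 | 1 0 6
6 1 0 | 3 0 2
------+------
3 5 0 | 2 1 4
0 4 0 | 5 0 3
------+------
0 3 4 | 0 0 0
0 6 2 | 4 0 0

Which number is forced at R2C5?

Cell R2C5 itself could take any of {4, 5} by direct elimination.
Consider where 4 can go in row 2.
R2C3 is out (column 3 already has a 4).
So the only cell in row 2 that can hold 4 is R2C5.
Therefore R2C5 = 4.

4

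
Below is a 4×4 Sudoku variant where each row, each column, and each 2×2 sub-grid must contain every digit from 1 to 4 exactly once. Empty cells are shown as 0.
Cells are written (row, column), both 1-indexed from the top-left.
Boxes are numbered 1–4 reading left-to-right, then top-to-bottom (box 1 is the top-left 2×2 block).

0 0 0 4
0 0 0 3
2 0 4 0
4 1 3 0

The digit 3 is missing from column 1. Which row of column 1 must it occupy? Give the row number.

1

Consider where 3 can go in column 1.
(2,1) is out (row 2 already has a 3).
So the only cell in column 1 that can hold 3 is (1,1).
That is row 1.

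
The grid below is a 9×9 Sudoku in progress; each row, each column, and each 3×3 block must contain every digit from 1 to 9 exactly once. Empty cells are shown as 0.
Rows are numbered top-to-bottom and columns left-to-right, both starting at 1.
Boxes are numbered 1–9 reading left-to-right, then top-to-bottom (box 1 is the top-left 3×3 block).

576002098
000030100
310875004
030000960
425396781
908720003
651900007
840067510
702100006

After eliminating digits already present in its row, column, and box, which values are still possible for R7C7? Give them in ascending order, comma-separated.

Row 7 already contains {1, 5, 6, 7, 9}.
Column 7 already contains {1, 5, 7, 9}.
Its 3×3 block (box 9) already contains {1, 5, 6, 7}.
Removing those from 1–9 leaves {2, 3, 4, 8} as the candidates for R7C7.

2,3,4,8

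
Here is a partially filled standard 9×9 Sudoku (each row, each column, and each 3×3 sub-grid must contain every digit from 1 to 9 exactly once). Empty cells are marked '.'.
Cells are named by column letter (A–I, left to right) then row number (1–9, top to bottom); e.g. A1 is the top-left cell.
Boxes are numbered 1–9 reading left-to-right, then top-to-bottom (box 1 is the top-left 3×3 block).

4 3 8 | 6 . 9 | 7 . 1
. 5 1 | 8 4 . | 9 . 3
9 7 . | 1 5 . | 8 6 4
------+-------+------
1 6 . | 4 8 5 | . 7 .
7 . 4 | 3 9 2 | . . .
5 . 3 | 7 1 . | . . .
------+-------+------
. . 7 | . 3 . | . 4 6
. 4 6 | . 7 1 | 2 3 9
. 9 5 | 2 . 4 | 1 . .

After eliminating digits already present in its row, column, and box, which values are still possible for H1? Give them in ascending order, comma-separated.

2,5

Row 1 already contains {1, 3, 4, 6, 7, 8, 9}.
Column H already contains {3, 4, 6, 7}.
Its 3×3 block (box 3) already contains {1, 3, 4, 6, 7, 8, 9}.
Removing those from 1–9 leaves {2, 5} as the candidates for H1.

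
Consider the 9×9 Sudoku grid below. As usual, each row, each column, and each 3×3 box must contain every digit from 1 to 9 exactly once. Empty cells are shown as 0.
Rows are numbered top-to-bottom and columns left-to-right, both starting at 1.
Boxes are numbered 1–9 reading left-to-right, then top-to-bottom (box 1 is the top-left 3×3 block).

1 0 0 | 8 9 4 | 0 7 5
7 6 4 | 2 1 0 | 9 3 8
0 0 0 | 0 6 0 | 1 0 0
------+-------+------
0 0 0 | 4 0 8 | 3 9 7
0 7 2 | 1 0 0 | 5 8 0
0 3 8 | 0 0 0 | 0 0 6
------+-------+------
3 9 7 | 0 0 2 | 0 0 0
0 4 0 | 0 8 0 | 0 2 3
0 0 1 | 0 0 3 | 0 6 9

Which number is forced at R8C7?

Row 8 already contains {2, 3, 4, 8}.
Column 7 already contains {1, 3, 5, 9}.
Its 3×3 block (box 9) already contains {2, 3, 6, 9}.
The only value from 1–9 not eliminated is 7, so R8C7 = 7.

7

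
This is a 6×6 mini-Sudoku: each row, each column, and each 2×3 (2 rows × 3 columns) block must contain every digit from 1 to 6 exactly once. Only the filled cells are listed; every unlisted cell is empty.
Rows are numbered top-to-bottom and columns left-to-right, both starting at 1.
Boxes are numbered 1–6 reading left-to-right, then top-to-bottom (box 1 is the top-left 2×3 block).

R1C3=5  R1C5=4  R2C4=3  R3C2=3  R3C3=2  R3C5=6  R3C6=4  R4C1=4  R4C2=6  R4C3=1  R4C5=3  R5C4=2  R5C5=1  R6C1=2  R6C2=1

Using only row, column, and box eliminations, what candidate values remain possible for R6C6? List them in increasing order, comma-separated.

Row 6 already contains {1, 2}.
Column 6 already contains {4}.
Its 2×3 block (box 6) already contains {1, 2}.
Removing those from 1–6 leaves {3, 5, 6} as the candidates for R6C6.

3,5,6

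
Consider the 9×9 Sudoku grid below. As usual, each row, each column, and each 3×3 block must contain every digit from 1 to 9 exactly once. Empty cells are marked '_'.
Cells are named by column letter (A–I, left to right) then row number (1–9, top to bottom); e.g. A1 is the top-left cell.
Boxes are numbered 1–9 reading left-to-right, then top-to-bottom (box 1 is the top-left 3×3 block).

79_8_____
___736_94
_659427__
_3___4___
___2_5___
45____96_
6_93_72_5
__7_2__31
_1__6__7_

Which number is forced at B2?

Cell B2 itself could take any of {2, 8} by direct elimination.
Consider where 2 can go in column B.
B5 is out (row 5 already has a 2).
B7 is out (row 7 already has a 2).
B8 is out (row 8 already has a 2).
So the only cell in column B that can hold 2 is B2.
Therefore B2 = 2.

2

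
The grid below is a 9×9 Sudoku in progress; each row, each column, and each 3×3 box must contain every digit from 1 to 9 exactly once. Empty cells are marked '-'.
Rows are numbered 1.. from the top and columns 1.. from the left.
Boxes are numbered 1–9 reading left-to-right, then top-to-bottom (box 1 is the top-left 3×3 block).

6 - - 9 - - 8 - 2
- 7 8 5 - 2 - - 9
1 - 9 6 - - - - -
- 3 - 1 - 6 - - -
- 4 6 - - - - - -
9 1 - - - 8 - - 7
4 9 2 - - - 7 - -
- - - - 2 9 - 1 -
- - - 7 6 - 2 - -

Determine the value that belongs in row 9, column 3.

1

Cell row 9, column 3 itself could take any of {1, 3, 5} by direct elimination.
Consider where 1 can go in box 7.
row 8, column 1 is out (row 8 already has a 1).
row 8, column 2 is out (row 8 already has a 1).
row 8, column 3 is out (row 8 already has a 1).
row 9, column 1 is out (column 1 already has a 1).
row 9, column 2 is out (column 2 already has a 1).
So the only cell in box 7 that can hold 1 is row 9, column 3.
Therefore row 9, column 3 = 1.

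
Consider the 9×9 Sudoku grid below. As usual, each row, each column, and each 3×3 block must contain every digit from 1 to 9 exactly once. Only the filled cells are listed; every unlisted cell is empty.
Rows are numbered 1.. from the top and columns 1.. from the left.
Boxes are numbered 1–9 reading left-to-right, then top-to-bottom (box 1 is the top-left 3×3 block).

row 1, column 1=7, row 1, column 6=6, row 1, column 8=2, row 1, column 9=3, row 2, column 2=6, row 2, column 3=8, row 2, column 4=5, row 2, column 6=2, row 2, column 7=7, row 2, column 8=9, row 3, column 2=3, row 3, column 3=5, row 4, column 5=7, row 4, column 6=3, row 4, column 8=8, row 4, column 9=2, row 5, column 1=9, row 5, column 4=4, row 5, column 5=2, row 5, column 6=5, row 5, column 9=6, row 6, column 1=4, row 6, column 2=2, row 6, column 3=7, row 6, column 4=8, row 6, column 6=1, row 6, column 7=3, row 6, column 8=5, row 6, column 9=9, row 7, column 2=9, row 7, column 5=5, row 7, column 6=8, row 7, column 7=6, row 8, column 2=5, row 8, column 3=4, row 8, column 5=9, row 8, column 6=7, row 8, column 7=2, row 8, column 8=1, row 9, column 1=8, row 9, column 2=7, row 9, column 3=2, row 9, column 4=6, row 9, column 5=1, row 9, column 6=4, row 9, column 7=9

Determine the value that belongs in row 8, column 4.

Row 8 already contains {1, 2, 4, 5, 7, 9}.
Column 4 already contains {4, 5, 6, 8}.
Its 3×3 block (box 8) already contains {1, 4, 5, 6, 7, 8, 9}.
The only value from 1–9 not eliminated is 3, so row 8, column 4 = 3.

3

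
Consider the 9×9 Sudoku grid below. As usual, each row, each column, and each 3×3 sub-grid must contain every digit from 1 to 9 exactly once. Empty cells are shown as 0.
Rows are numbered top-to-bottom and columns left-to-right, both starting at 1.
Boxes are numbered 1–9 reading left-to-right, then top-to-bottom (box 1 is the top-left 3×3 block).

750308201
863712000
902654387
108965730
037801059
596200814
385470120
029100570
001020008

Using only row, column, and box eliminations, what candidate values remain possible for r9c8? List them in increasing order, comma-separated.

Row 9 already contains {1, 2, 8}.
Column 8 already contains {1, 2, 3, 5, 7, 8}.
Its 3×3 block (box 9) already contains {1, 2, 5, 7, 8}.
Removing those from 1–9 leaves {4, 6, 9} as the candidates for r9c8.

4,6,9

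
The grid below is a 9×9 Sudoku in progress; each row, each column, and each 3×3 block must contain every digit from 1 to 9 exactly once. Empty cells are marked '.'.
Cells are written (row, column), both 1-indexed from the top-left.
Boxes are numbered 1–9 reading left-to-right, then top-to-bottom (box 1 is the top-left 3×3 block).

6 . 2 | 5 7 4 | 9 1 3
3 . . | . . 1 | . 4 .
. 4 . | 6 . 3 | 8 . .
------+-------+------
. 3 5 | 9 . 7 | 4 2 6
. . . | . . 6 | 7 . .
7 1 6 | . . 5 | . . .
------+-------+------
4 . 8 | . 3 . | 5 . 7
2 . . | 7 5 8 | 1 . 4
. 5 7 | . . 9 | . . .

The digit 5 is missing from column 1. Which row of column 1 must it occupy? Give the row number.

3

Consider where 5 can go in column 1.
(4,1) is out (row 4 already has a 5).
(5,1) is out (box 4 already has a 5).
(9,1) is out (row 9 already has a 5).
So the only cell in column 1 that can hold 5 is (3,1).
That is row 3.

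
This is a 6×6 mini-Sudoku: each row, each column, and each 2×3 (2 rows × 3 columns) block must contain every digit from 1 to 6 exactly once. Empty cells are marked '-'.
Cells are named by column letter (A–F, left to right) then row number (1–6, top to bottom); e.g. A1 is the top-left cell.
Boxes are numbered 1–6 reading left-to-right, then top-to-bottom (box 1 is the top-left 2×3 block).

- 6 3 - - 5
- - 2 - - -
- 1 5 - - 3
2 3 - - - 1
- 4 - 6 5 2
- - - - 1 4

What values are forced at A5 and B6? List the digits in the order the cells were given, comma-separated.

For A5:
  Consider where 3 can go in row 5.
  C5 is out (column C already has a 3).
  So the only cell in row 5 that can hold 3 is A5.
  So A5 = 3.
For B6:
  Consider where 2 can go in row 6.
  A6 is out (column A already has a 2).
  C6 is out (column C already has a 2).
  D6 is out (box 6 already has a 2).
  So the only cell in row 6 that can hold 2 is B6.
  So B6 = 2.

3,2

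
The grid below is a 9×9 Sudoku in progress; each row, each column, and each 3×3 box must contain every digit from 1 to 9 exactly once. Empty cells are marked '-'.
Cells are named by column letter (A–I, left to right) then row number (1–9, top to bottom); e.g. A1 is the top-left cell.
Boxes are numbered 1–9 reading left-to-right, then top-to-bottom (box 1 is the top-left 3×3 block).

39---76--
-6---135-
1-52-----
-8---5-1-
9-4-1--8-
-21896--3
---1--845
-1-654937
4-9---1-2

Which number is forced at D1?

5

Cell D1 itself could take any of {4, 5} by direct elimination.
Consider where 5 can go in column D.
D2 is out (row 2 already has a 5).
D4 is out (row 4 already has a 5).
D5 is out (box 5 already has a 5).
D9 is out (box 8 already has a 5).
So the only cell in column D that can hold 5 is D1.
Therefore D1 = 5.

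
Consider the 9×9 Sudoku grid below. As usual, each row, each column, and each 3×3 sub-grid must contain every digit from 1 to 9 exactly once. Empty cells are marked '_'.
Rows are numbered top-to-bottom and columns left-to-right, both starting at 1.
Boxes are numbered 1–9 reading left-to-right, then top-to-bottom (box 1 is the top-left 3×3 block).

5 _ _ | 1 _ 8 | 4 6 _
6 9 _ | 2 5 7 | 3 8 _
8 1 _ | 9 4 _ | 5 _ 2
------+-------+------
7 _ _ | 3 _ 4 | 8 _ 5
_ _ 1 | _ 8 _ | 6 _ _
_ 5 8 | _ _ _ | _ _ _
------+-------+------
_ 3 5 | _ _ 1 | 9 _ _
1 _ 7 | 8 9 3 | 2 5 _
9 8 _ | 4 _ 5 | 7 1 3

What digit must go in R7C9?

Cell R7C9 itself could take any of {4, 6, 8} by direct elimination.
Consider where 8 can go in box 9.
R7C8 is out (column 8 already has a 8).
R8C9 is out (row 8 already has a 8).
So the only cell in box 9 that can hold 8 is R7C9.
Therefore R7C9 = 8.

8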